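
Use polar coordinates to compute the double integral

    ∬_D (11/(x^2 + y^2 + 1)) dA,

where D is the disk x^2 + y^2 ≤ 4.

The region D is 0 ≤ r ≤ 2, 0 ≤ θ ≤ 2π in polar coordinates, where x = r cos(θ), y = r sin(θ), and dA = r dr dθ.

Under the substitution, the integrand becomes 11/(r^2 + 1), so

    ∬_D (11/(x^2 + y^2 + 1)) dA = ∫_{0}^{2π} ∫_{0}^{2} (11/(r^2 + 1)) · r dr dθ.

Inner integral (in r): ∫_{0}^{2} (11/(r^2 + 1)) · r dr = 11log(5)/2.

Outer integral (in θ): ∫_{0}^{2π} (11log(5)/2) dθ = 11π log(5).

Therefore ∬_D (11/(x^2 + y^2 + 1)) dA = 11π log(5).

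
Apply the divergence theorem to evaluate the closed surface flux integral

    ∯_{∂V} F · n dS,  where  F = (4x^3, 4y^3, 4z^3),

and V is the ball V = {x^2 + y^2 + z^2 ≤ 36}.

By the divergence theorem,

    ∯_{∂V} F · n dS = ∭_V (∇ · F) dV.

Compute the divergence:
    ∇ · F = ∂F_x/∂x + ∂F_y/∂y + ∂F_z/∂z = 12x^2 + 12y^2 + 12z^2.

In spherical coordinates, x = ρ sin(φ) cos(θ), y = ρ sin(φ) sin(θ), z = ρ cos(φ), dV = ρ^2 sin(φ) dρ dφ dθ, with 0 ≤ ρ ≤ 6, 0 ≤ φ ≤ π, 0 ≤ θ ≤ 2π.

The integrand, after substitution and multiplying by the volume element, becomes (12ρ^2) · ρ^2 sin(φ), so

    ∭_V (∇·F) dV = ∫_0^{2π} ∫_0^{π} ∫_0^{6} (12ρ^2) · ρ^2 sin(φ) dρ dφ dθ.

Inner (ρ from 0 to 6): 93312sin(φ)/5.
Middle (φ from 0 to π): 186624/5.
Outer (θ from 0 to 2π): 373248π/5.

Therefore ∯_{∂V} F · n dS = 373248π/5.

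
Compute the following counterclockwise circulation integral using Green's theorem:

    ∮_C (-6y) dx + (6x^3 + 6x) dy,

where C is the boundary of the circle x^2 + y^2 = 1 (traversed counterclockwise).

Green's theorem converts the closed line integral into a double integral over the enclosed region D:

    ∮_C P dx + Q dy = ∬_D (∂Q/∂x - ∂P/∂y) dA.

Here P = -6y, Q = 6x^3 + 6x, so

    ∂Q/∂x = 18x^2 + 6,    ∂P/∂y = -6,
    ∂Q/∂x - ∂P/∂y = 18x^2 + 12.

D is the region x^2 + y^2 ≤ 1. Evaluating the double integral:

In polar coordinates (x = r cos θ, y = r sin θ, dA = r dr dθ) the integrand becomes 18r^2cos(θ)^2 + 12, so

    ∬_D (18x^2 + 12) dA = ∫_0^{2π} ∫_0^{1} (18r^2cos(θ)^2 + 12) · r dr dθ.

Inner (r from 0 to 1): 9cos(θ)^2/2 + 6.
Outer (θ from 0 to 2π): 33π/2.

Therefore ∮_C P dx + Q dy = 33π/2.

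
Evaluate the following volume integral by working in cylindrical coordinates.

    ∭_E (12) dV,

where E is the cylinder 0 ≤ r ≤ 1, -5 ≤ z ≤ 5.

In cylindrical coordinates, x = r cos(θ), y = r sin(θ), z = z, and dV = r dr dθ dz.

The integrand becomes 12, so

    ∭_E (12) dV = ∫_{0}^{2π} ∫_{0}^{1} ∫_{-5}^{5} (12) · r dz dr dθ.

Inner (z): 120r.
Middle (r from 0 to 1): 60.
Outer (θ): 120π.

Therefore the triple integral equals 120π.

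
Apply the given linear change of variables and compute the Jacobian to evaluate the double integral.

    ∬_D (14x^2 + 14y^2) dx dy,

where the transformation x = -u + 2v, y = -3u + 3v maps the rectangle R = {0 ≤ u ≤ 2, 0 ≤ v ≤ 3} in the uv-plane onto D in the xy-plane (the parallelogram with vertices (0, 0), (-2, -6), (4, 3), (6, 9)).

Compute the Jacobian determinant of (x, y) with respect to (u, v):

    ∂(x,y)/∂(u,v) = | -1  2 | = (-1)(3) - (2)(-3) = 3.
                   | -3  3 |

Its absolute value is |J| = 3 (the area scaling factor).

Substituting x = -u + 2v, y = -3u + 3v into the integrand,

    14x^2 + 14y^2 → 140u^2 - 308u v + 182v^2,

so the integral becomes

    ∬_R (140u^2 - 308u v + 182v^2) · |J| du dv = ∫_0^2 ∫_0^3 (420u^2 - 924u v + 546v^2) dv du.

Inner (v): 1260u^2 - 4158u + 4914.
Outer (u): 4872.

Therefore ∬_D (14x^2 + 14y^2) dx dy = 4872.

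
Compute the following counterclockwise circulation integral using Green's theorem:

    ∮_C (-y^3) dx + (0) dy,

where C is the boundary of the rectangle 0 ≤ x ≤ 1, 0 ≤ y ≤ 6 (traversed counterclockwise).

Green's theorem converts the closed line integral into a double integral over the enclosed region D:

    ∮_C P dx + Q dy = ∬_D (∂Q/∂x - ∂P/∂y) dA.

Here P = -y^3, Q = 0, so

    ∂Q/∂x = 0,    ∂P/∂y = -3y^2,
    ∂Q/∂x - ∂P/∂y = 3y^2.

D is the region 0 ≤ x ≤ 1, 0 ≤ y ≤ 6. Evaluating the double integral:

    ∬_D (3y^2) dA = ∫_0^{1} ∫_0^{6} (3y^2) dy dx.

Inner (y from 0 to 6): 216.
Outer (x from 0 to 1): 216.

Therefore ∮_C P dx + Q dy = 216.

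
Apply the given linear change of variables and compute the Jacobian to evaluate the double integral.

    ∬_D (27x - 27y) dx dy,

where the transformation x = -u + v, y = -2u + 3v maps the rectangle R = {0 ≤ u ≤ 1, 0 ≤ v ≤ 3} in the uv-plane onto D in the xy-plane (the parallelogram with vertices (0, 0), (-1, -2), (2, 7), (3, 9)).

Compute the Jacobian determinant of (x, y) with respect to (u, v):

    ∂(x,y)/∂(u,v) = | -1  1 | = (-1)(3) - (1)(-2) = -1.
                   | -2  3 |

Its absolute value is |J| = 1 (the area scaling factor).

Substituting x = -u + v, y = -2u + 3v into the integrand,

    27x - 27y → 27u - 54v,

so the integral becomes

    ∬_R (27u - 54v) · |J| du dv = ∫_0^1 ∫_0^3 (27u - 54v) dv du.

Inner (v): 81u - 243.
Outer (u): -405/2.

Therefore ∬_D (27x - 27y) dx dy = -405/2.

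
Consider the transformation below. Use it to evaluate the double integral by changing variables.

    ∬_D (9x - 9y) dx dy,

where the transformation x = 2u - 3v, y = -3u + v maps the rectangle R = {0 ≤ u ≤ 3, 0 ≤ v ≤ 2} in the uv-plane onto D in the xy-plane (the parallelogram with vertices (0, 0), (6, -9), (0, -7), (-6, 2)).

Compute the Jacobian determinant of (x, y) with respect to (u, v):

    ∂(x,y)/∂(u,v) = | 2  -3 | = (2)(1) - (-3)(-3) = -7.
                   | -3  1 |

Its absolute value is |J| = 7 (the area scaling factor).

Substituting x = 2u - 3v, y = -3u + v into the integrand,

    9x - 9y → 45u - 36v,

so the integral becomes

    ∬_R (45u - 36v) · |J| du dv = ∫_0^3 ∫_0^2 (315u - 252v) dv du.

Inner (v): 630u - 504.
Outer (u): 1323.

Therefore ∬_D (9x - 9y) dx dy = 1323.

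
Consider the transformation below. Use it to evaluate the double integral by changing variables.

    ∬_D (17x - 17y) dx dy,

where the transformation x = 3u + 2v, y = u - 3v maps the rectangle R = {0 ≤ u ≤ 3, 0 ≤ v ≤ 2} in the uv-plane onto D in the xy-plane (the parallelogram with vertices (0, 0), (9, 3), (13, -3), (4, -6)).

Compute the Jacobian determinant of (x, y) with respect to (u, v):

    ∂(x,y)/∂(u,v) = | 3  2 | = (3)(-3) - (2)(1) = -11.
                   | 1  -3 |

Its absolute value is |J| = 11 (the area scaling factor).

Substituting x = 3u + 2v, y = u - 3v into the integrand,

    17x - 17y → 34u + 85v,

so the integral becomes

    ∬_R (34u + 85v) · |J| du dv = ∫_0^3 ∫_0^2 (374u + 935v) dv du.

Inner (v): 748u + 1870.
Outer (u): 8976.

Therefore ∬_D (17x - 17y) dx dy = 8976.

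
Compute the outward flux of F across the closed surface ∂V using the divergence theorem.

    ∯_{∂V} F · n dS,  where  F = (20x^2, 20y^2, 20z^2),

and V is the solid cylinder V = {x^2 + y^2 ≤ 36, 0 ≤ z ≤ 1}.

By the divergence theorem,

    ∯_{∂V} F · n dS = ∭_V (∇ · F) dV.

Compute the divergence:
    ∇ · F = ∂F_x/∂x + ∂F_y/∂y + ∂F_z/∂z = 40x + 40y + 40z.

In cylindrical coordinates, x = r cos(θ), y = r sin(θ), z = z, dV = r dr dθ dz, with 0 ≤ r ≤ 6, 0 ≤ θ ≤ 2π, 0 ≤ z ≤ 1.

The integrand, after substitution and multiplying by the volume element, becomes (40sqrt(2)r sin(θ + π/4) + 40z) · r, so

    ∭_V (∇·F) dV = ∫_0^{2π} ∫_0^{6} ∫_0^{1} (40sqrt(2)r sin(θ + π/4) + 40z) · r dz dr dθ.

Inner (z from 0 to 1): 20r (2sqrt(2)r sin(θ + π/4) + 1).
Middle (r from 0 to 6): 2880sqrt(2)sin(θ + π/4) + 360.
Outer (θ from 0 to 2π): 720π.

Therefore ∯_{∂V} F · n dS = 720π.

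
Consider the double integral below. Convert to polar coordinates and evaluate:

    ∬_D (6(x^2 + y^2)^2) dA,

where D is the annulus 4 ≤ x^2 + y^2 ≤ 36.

The region D is 2 ≤ r ≤ 6, 0 ≤ θ ≤ 2π in polar coordinates, where x = r cos(θ), y = r sin(θ), and dA = r dr dθ.

Under the substitution, the integrand becomes 6r^4, so

    ∬_D (6(x^2 + y^2)^2) dA = ∫_{0}^{2π} ∫_{2}^{6} (6r^4) · r dr dθ.

Inner integral (in r): ∫_{2}^{6} (6r^4) · r dr = 46592.

Outer integral (in θ): ∫_{0}^{2π} (46592) dθ = 93184π.

Therefore ∬_D (6(x^2 + y^2)^2) dA = 93184π.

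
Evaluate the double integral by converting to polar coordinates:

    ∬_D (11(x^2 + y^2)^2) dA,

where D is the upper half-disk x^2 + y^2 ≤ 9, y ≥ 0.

The region D is 0 ≤ r ≤ 3, 0 ≤ θ ≤ π in polar coordinates, where x = r cos(θ), y = r sin(θ), and dA = r dr dθ.

Under the substitution, the integrand becomes 11r^4, so

    ∬_D (11(x^2 + y^2)^2) dA = ∫_{0}^{π} ∫_{0}^{3} (11r^4) · r dr dθ.

Inner integral (in r): ∫_{0}^{3} (11r^4) · r dr = 2673/2.

Outer integral (in θ): ∫_{0}^{π} (2673/2) dθ = 2673π/2.

Therefore ∬_D (11(x^2 + y^2)^2) dA = 2673π/2.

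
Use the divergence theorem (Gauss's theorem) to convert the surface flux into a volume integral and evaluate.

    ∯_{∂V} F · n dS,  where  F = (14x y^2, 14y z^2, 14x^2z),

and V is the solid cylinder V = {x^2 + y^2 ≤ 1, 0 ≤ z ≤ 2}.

By the divergence theorem,

    ∯_{∂V} F · n dS = ∭_V (∇ · F) dV.

Compute the divergence:
    ∇ · F = ∂F_x/∂x + ∂F_y/∂y + ∂F_z/∂z = 14y^2 + 14z^2 + 14x^2 = 14x^2 + 14y^2 + 14z^2.

In cylindrical coordinates, x = r cos(θ), y = r sin(θ), z = z, dV = r dr dθ dz, with 0 ≤ r ≤ 1, 0 ≤ θ ≤ 2π, 0 ≤ z ≤ 2.

The integrand, after substitution and multiplying by the volume element, becomes (14r^2 + 14z^2) · r, so

    ∭_V (∇·F) dV = ∫_0^{2π} ∫_0^{1} ∫_0^{2} (14r^2 + 14z^2) · r dz dr dθ.

Inner (z from 0 to 2): 28r (r^2 + 4/3).
Middle (r from 0 to 1): 77/3.
Outer (θ from 0 to 2π): 154π/3.

Therefore ∯_{∂V} F · n dS = 154π/3.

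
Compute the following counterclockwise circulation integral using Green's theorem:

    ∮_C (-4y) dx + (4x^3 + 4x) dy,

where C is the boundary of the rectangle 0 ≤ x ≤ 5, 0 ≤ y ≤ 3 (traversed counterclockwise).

Green's theorem converts the closed line integral into a double integral over the enclosed region D:

    ∮_C P dx + Q dy = ∬_D (∂Q/∂x - ∂P/∂y) dA.

Here P = -4y, Q = 4x^3 + 4x, so

    ∂Q/∂x = 12x^2 + 4,    ∂P/∂y = -4,
    ∂Q/∂x - ∂P/∂y = 12x^2 + 8.

D is the region 0 ≤ x ≤ 5, 0 ≤ y ≤ 3. Evaluating the double integral:

    ∬_D (12x^2 + 8) dA = ∫_0^{5} ∫_0^{3} (12x^2 + 8) dy dx.

Inner (y from 0 to 3): 36x^2 + 24.
Outer (x from 0 to 5): 1620.

Therefore ∮_C P dx + Q dy = 1620.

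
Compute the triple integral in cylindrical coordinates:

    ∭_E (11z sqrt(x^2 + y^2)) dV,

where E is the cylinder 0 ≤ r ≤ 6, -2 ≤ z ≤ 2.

In cylindrical coordinates, x = r cos(θ), y = r sin(θ), z = z, and dV = r dr dθ dz.

The integrand becomes 11r z, so

    ∭_E (11z sqrt(x^2 + y^2)) dV = ∫_{0}^{2π} ∫_{0}^{6} ∫_{-2}^{2} (11r z) · r dz dr dθ.

Inner (z): 0.
Middle (r from 0 to 6): 0.
Outer (θ): 0.

Therefore the triple integral equals 0.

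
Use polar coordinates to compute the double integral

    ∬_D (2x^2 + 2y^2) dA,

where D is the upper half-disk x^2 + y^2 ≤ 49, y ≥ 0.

The region D is 0 ≤ r ≤ 7, 0 ≤ θ ≤ π in polar coordinates, where x = r cos(θ), y = r sin(θ), and dA = r dr dθ.

Under the substitution, the integrand becomes 2r^2, so

    ∬_D (2x^2 + 2y^2) dA = ∫_{0}^{π} ∫_{0}^{7} (2r^2) · r dr dθ.

Inner integral (in r): ∫_{0}^{7} (2r^2) · r dr = 2401/2.

Outer integral (in θ): ∫_{0}^{π} (2401/2) dθ = 2401π/2.

Therefore ∬_D (2x^2 + 2y^2) dA = 2401π/2.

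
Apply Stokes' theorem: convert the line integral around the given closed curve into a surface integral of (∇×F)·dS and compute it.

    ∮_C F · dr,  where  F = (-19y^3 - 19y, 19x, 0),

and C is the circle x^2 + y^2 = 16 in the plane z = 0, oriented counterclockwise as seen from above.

Let S be the flat disk x^2 + y^2 ≤ 16 in the plane z = 0, with upward unit normal n̂ = ẑ. By Stokes' theorem,

    ∮_C F · dr = ∬_S (∇ × F) · n̂ dS = ∬_D (curl F)_z dA,

where D is the disk x^2 + y^2 ≤ 16.

Compute the curl of F = (-19y^3 - 19y, 19x, 0):
    (∇ × F)_x = ∂F_z/∂y - ∂F_y/∂z = 0,
    (∇ × F)_y = ∂F_x/∂z - ∂F_z/∂x = 0,
    (∇ × F)_z = ∂F_y/∂x - ∂F_x/∂y = 57y^2 + 38.

On z = 0, (curl F)_z = 57y^2 + 38.

Convert to polar (x = r cos θ, y = r sin θ, dA = r dr dθ); the integrand becomes 57r^2sin(θ)^2 + 38, so

    ∬_D (curl F)_z dA = ∫_0^{2π} ∫_0^{4} (57r^2sin(θ)^2 + 38) · r dr dθ.

Inner (r from 0 to 4): 3648sin(θ)^2 + 304.
Outer (θ from 0 to 2π): 4256π.

Therefore ∮_C F · dr = 4256π.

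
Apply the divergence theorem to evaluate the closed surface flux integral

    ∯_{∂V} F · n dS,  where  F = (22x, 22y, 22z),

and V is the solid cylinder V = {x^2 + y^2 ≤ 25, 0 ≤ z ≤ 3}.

By the divergence theorem,

    ∯_{∂V} F · n dS = ∭_V (∇ · F) dV.

Compute the divergence:
    ∇ · F = ∂F_x/∂x + ∂F_y/∂y + ∂F_z/∂z = 22 + 22 + 22 = 66.

In cylindrical coordinates, x = r cos(θ), y = r sin(θ), z = z, dV = r dr dθ dz, with 0 ≤ r ≤ 5, 0 ≤ θ ≤ 2π, 0 ≤ z ≤ 3.

The integrand, after substitution and multiplying by the volume element, becomes (66) · r, so

    ∭_V (∇·F) dV = ∫_0^{2π} ∫_0^{5} ∫_0^{3} (66) · r dz dr dθ.

Inner (z from 0 to 3): 198r.
Middle (r from 0 to 5): 2475.
Outer (θ from 0 to 2π): 4950π.

Therefore ∯_{∂V} F · n dS = 4950π.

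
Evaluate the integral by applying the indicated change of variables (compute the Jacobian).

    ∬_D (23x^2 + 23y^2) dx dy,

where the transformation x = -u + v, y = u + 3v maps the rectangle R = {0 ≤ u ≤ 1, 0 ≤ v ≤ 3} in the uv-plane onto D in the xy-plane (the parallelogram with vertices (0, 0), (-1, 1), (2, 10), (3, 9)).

Compute the Jacobian determinant of (x, y) with respect to (u, v):

    ∂(x,y)/∂(u,v) = | -1  1 | = (-1)(3) - (1)(1) = -4.
                   | 1  3 |

Its absolute value is |J| = 4 (the area scaling factor).

Substituting x = -u + v, y = u + 3v into the integrand,

    23x^2 + 23y^2 → 46u^2 + 92u v + 230v^2,

so the integral becomes

    ∬_R (46u^2 + 92u v + 230v^2) · |J| du dv = ∫_0^1 ∫_0^3 (184u^2 + 368u v + 920v^2) dv du.

Inner (v): 552u^2 + 1656u + 8280.
Outer (u): 9292.

Therefore ∬_D (23x^2 + 23y^2) dx dy = 9292.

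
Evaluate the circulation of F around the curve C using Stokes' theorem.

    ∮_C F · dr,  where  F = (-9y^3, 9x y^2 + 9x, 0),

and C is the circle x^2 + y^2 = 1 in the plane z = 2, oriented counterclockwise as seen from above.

Let S be the flat disk x^2 + y^2 ≤ 1 in the plane z = 2, with upward unit normal n̂ = ẑ. By Stokes' theorem,

    ∮_C F · dr = ∬_S (∇ × F) · n̂ dS = ∬_D (curl F)_z dA,

where D is the disk x^2 + y^2 ≤ 1.

Compute the curl of F = (-9y^3, 9x y^2 + 9x, 0):
    (∇ × F)_x = ∂F_z/∂y - ∂F_y/∂z = 0,
    (∇ × F)_y = ∂F_x/∂z - ∂F_z/∂x = 0,
    (∇ × F)_z = ∂F_y/∂x - ∂F_x/∂y = 36y^2 + 9.

On z = 2, (curl F)_z = 36y^2 + 9.

Convert to polar (x = r cos θ, y = r sin θ, dA = r dr dθ); the integrand becomes 36r^2sin(θ)^2 + 9, so

    ∬_D (curl F)_z dA = ∫_0^{2π} ∫_0^{1} (36r^2sin(θ)^2 + 9) · r dr dθ.

Inner (r from 0 to 1): 9sin(θ)^2 + 9/2.
Outer (θ from 0 to 2π): 18π.

Therefore ∮_C F · dr = 18π.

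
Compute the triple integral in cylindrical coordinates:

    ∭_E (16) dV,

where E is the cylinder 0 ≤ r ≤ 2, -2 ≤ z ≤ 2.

In cylindrical coordinates, x = r cos(θ), y = r sin(θ), z = z, and dV = r dr dθ dz.

The integrand becomes 16, so

    ∭_E (16) dV = ∫_{0}^{2π} ∫_{0}^{2} ∫_{-2}^{2} (16) · r dz dr dθ.

Inner (z): 64r.
Middle (r from 0 to 2): 128.
Outer (θ): 256π.

Therefore the triple integral equals 256π.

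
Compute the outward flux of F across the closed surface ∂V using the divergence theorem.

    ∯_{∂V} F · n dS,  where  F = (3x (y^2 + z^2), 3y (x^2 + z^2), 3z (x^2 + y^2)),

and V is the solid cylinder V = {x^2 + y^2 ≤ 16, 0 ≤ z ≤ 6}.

By the divergence theorem,

    ∯_{∂V} F · n dS = ∭_V (∇ · F) dV.

Compute the divergence:
    ∇ · F = ∂F_x/∂x + ∂F_y/∂y + ∂F_z/∂z = 3y^2 + 3z^2 + 3x^2 + 3z^2 + 3x^2 + 3y^2 = 6x^2 + 6y^2 + 6z^2.

In cylindrical coordinates, x = r cos(θ), y = r sin(θ), z = z, dV = r dr dθ dz, with 0 ≤ r ≤ 4, 0 ≤ θ ≤ 2π, 0 ≤ z ≤ 6.

The integrand, after substitution and multiplying by the volume element, becomes (6r^2 + 6z^2) · r, so

    ∭_V (∇·F) dV = ∫_0^{2π} ∫_0^{4} ∫_0^{6} (6r^2 + 6z^2) · r dz dr dθ.

Inner (z from 0 to 6): 36r (r^2 + 12).
Middle (r from 0 to 4): 5760.
Outer (θ from 0 to 2π): 11520π.

Therefore ∯_{∂V} F · n dS = 11520π.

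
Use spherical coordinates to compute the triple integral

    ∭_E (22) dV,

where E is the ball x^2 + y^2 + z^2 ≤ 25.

In spherical coordinates, x = ρ sin(φ) cos(θ), y = ρ sin(φ) sin(θ), z = ρ cos(φ), and dV = ρ^2 sin(φ) dρ dφ dθ.

The integrand becomes 22, so

    ∭_E (22) dV = ∫_{0}^{2π} ∫_{0}^{π} ∫_{0}^{5} (22) · ρ^2 sin(φ) dρ dφ dθ.

Inner (ρ): 2750sin(φ)/3.
Middle (φ): 5500/3.
Outer (θ): 11000π/3.

Therefore the triple integral equals 11000π/3.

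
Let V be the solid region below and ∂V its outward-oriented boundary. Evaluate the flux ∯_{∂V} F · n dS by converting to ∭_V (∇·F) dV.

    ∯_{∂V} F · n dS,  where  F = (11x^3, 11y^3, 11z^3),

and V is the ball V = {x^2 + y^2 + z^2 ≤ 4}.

By the divergence theorem,

    ∯_{∂V} F · n dS = ∭_V (∇ · F) dV.

Compute the divergence:
    ∇ · F = ∂F_x/∂x + ∂F_y/∂y + ∂F_z/∂z = 33x^2 + 33y^2 + 33z^2.

In spherical coordinates, x = ρ sin(φ) cos(θ), y = ρ sin(φ) sin(θ), z = ρ cos(φ), dV = ρ^2 sin(φ) dρ dφ dθ, with 0 ≤ ρ ≤ 2, 0 ≤ φ ≤ π, 0 ≤ θ ≤ 2π.

The integrand, after substitution and multiplying by the volume element, becomes (33ρ^2) · ρ^2 sin(φ), so

    ∭_V (∇·F) dV = ∫_0^{2π} ∫_0^{π} ∫_0^{2} (33ρ^2) · ρ^2 sin(φ) dρ dφ dθ.

Inner (ρ from 0 to 2): 1056sin(φ)/5.
Middle (φ from 0 to π): 2112/5.
Outer (θ from 0 to 2π): 4224π/5.

Therefore ∯_{∂V} F · n dS = 4224π/5.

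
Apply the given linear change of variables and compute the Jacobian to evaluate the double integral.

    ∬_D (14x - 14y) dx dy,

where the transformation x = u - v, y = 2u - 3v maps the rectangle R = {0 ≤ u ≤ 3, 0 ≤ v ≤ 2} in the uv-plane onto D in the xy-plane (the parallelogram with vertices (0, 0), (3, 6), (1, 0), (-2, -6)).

Compute the Jacobian determinant of (x, y) with respect to (u, v):

    ∂(x,y)/∂(u,v) = | 1  -1 | = (1)(-3) - (-1)(2) = -1.
                   | 2  -3 |

Its absolute value is |J| = 1 (the area scaling factor).

Substituting x = u - v, y = 2u - 3v into the integrand,

    14x - 14y → -14u + 28v,

so the integral becomes

    ∬_R (-14u + 28v) · |J| du dv = ∫_0^3 ∫_0^2 (-14u + 28v) dv du.

Inner (v): 56 - 28u.
Outer (u): 42.

Therefore ∬_D (14x - 14y) dx dy = 42.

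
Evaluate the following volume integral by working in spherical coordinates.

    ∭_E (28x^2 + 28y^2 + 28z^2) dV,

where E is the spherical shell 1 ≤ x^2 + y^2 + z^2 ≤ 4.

In spherical coordinates, x = ρ sin(φ) cos(θ), y = ρ sin(φ) sin(θ), z = ρ cos(φ), and dV = ρ^2 sin(φ) dρ dφ dθ.

The integrand becomes 28ρ^2, so

    ∭_E (28x^2 + 28y^2 + 28z^2) dV = ∫_{0}^{2π} ∫_{0}^{π} ∫_{1}^{2} (28ρ^2) · ρ^2 sin(φ) dρ dφ dθ.

Inner (ρ): 868sin(φ)/5.
Middle (φ): 1736/5.
Outer (θ): 3472π/5.

Therefore the triple integral equals 3472π/5.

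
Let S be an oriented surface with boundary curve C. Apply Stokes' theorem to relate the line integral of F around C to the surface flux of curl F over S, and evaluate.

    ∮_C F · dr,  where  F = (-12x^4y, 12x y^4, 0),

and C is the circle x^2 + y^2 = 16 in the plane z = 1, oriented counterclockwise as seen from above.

Let S be the flat disk x^2 + y^2 ≤ 16 in the plane z = 1, with upward unit normal n̂ = ẑ. By Stokes' theorem,

    ∮_C F · dr = ∬_S (∇ × F) · n̂ dS = ∬_D (curl F)_z dA,

where D is the disk x^2 + y^2 ≤ 16.

Compute the curl of F = (-12x^4y, 12x y^4, 0):
    (∇ × F)_x = ∂F_z/∂y - ∂F_y/∂z = 0,
    (∇ × F)_y = ∂F_x/∂z - ∂F_z/∂x = 0,
    (∇ × F)_z = ∂F_y/∂x - ∂F_x/∂y = 12x^4 + 12y^4.

On z = 1, (curl F)_z = 12x^4 + 12y^4.

Convert to polar (x = r cos θ, y = r sin θ, dA = r dr dθ); the integrand becomes 12r^4(sin(θ)^4 + cos(θ)^4), so

    ∬_D (curl F)_z dA = ∫_0^{2π} ∫_0^{4} (12r^4(sin(θ)^4 + cos(θ)^4)) · r dr dθ.

Inner (r from 0 to 4): 8192sin(θ)^4 + 8192cos(θ)^4.
Outer (θ from 0 to 2π): 12288π.

Therefore ∮_C F · dr = 12288π.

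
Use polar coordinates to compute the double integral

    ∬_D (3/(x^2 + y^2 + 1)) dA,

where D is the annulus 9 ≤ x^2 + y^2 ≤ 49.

The region D is 3 ≤ r ≤ 7, 0 ≤ θ ≤ 2π in polar coordinates, where x = r cos(θ), y = r sin(θ), and dA = r dr dθ.

Under the substitution, the integrand becomes 3/(r^2 + 1), so

    ∬_D (3/(x^2 + y^2 + 1)) dA = ∫_{0}^{2π} ∫_{3}^{7} (3/(r^2 + 1)) · r dr dθ.

Inner integral (in r): ∫_{3}^{7} (3/(r^2 + 1)) · r dr = 3log(5)/2.

Outer integral (in θ): ∫_{0}^{2π} (3log(5)/2) dθ = 3π log(5).

Therefore ∬_D (3/(x^2 + y^2 + 1)) dA = 3π log(5).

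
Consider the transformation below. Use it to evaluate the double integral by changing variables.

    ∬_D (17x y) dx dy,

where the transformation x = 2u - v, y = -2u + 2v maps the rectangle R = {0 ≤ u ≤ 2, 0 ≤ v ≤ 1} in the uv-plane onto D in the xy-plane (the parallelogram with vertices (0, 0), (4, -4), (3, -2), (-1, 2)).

Compute the Jacobian determinant of (x, y) with respect to (u, v):

    ∂(x,y)/∂(u,v) = | 2  -1 | = (2)(2) - (-1)(-2) = 2.
                   | -2  2 |

Its absolute value is |J| = 2 (the area scaling factor).

Substituting x = 2u - v, y = -2u + 2v into the integrand,

    17x y → -68u^2 + 102u v - 34v^2,

so the integral becomes

    ∬_R (-68u^2 + 102u v - 34v^2) · |J| du dv = ∫_0^2 ∫_0^1 (-136u^2 + 204u v - 68v^2) dv du.

Inner (v): -136u^2 + 102u - 68/3.
Outer (u): -204.

Therefore ∬_D (17x y) dx dy = -204.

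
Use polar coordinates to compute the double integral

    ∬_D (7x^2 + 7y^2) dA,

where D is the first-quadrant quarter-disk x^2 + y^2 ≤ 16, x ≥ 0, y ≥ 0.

The region D is 0 ≤ r ≤ 4, 0 ≤ θ ≤ π/2 in polar coordinates, where x = r cos(θ), y = r sin(θ), and dA = r dr dθ.

Under the substitution, the integrand becomes 7r^2, so

    ∬_D (7x^2 + 7y^2) dA = ∫_{0}^{π/2} ∫_{0}^{4} (7r^2) · r dr dθ.

Inner integral (in r): ∫_{0}^{4} (7r^2) · r dr = 448.

Outer integral (in θ): ∫_{0}^{π/2} (448) dθ = 224π.

Therefore ∬_D (7x^2 + 7y^2) dA = 224π.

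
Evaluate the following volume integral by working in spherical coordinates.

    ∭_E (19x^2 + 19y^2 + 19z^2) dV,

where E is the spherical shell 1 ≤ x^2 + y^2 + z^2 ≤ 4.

In spherical coordinates, x = ρ sin(φ) cos(θ), y = ρ sin(φ) sin(θ), z = ρ cos(φ), and dV = ρ^2 sin(φ) dρ dφ dθ.

The integrand becomes 19ρ^2, so

    ∭_E (19x^2 + 19y^2 + 19z^2) dV = ∫_{0}^{2π} ∫_{0}^{π} ∫_{1}^{2} (19ρ^2) · ρ^2 sin(φ) dρ dφ dθ.

Inner (ρ): 589sin(φ)/5.
Middle (φ): 1178/5.
Outer (θ): 2356π/5.

Therefore the triple integral equals 2356π/5.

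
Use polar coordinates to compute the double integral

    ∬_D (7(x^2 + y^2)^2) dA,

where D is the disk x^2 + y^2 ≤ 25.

The region D is 0 ≤ r ≤ 5, 0 ≤ θ ≤ 2π in polar coordinates, where x = r cos(θ), y = r sin(θ), and dA = r dr dθ.

Under the substitution, the integrand becomes 7r^4, so

    ∬_D (7(x^2 + y^2)^2) dA = ∫_{0}^{2π} ∫_{0}^{5} (7r^4) · r dr dθ.

Inner integral (in r): ∫_{0}^{5} (7r^4) · r dr = 109375/6.

Outer integral (in θ): ∫_{0}^{2π} (109375/6) dθ = 109375π/3.

Therefore ∬_D (7(x^2 + y^2)^2) dA = 109375π/3.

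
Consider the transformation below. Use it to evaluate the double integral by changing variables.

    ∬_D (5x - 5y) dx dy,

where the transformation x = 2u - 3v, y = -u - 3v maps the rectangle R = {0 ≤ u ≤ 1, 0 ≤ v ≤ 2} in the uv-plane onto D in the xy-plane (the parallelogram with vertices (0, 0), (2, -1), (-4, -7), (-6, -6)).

Compute the Jacobian determinant of (x, y) with respect to (u, v):

    ∂(x,y)/∂(u,v) = | 2  -3 | = (2)(-3) - (-3)(-1) = -9.
                   | -1  -3 |

Its absolute value is |J| = 9 (the area scaling factor).

Substituting x = 2u - 3v, y = -u - 3v into the integrand,

    5x - 5y → 15u,

so the integral becomes

    ∬_R (15u) · |J| du dv = ∫_0^1 ∫_0^2 (135u) dv du.

Inner (v): 270u.
Outer (u): 135.

Therefore ∬_D (5x - 5y) dx dy = 135.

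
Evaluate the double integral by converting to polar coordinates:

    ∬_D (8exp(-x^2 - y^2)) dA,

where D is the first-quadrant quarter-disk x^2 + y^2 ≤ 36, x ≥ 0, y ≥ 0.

The region D is 0 ≤ r ≤ 6, 0 ≤ θ ≤ π/2 in polar coordinates, where x = r cos(θ), y = r sin(θ), and dA = r dr dθ.

Under the substitution, the integrand becomes 8exp(-r^2), so

    ∬_D (8exp(-x^2 - y^2)) dA = ∫_{0}^{π/2} ∫_{0}^{6} (8exp(-r^2)) · r dr dθ.

Inner integral (in r): ∫_{0}^{6} (8exp(-r^2)) · r dr = 4 - 4exp(-36).

Outer integral (in θ): ∫_{0}^{π/2} (4 - 4exp(-36)) dθ = -2π exp(-36) + 2π.

Therefore ∬_D (8exp(-x^2 - y^2)) dA = -2π exp(-36) + 2π.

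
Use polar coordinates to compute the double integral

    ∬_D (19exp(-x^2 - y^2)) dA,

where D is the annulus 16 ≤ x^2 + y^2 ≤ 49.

The region D is 4 ≤ r ≤ 7, 0 ≤ θ ≤ 2π in polar coordinates, where x = r cos(θ), y = r sin(θ), and dA = r dr dθ.

Under the substitution, the integrand becomes 19exp(-r^2), so

    ∬_D (19exp(-x^2 - y^2)) dA = ∫_{0}^{2π} ∫_{4}^{7} (19exp(-r^2)) · r dr dθ.

Inner integral (in r): ∫_{4}^{7} (19exp(-r^2)) · r dr = -(19 - 19exp(33))exp(-49)/2.

Outer integral (in θ): ∫_{0}^{2π} (-(19 - 19exp(33))exp(-49)/2) dθ = -19π (1 - exp(33))exp(-49).

Therefore ∬_D (19exp(-x^2 - y^2)) dA = -19π (1 - exp(33))exp(-49).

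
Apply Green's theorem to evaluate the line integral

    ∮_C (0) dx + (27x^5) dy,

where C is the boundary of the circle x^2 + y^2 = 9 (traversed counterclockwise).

Green's theorem converts the closed line integral into a double integral over the enclosed region D:

    ∮_C P dx + Q dy = ∬_D (∂Q/∂x - ∂P/∂y) dA.

Here P = 0, Q = 27x^5, so

    ∂Q/∂x = 135x^4,    ∂P/∂y = 0,
    ∂Q/∂x - ∂P/∂y = 135x^4.

D is the region x^2 + y^2 ≤ 9. Evaluating the double integral:

In polar coordinates (x = r cos θ, y = r sin θ, dA = r dr dθ) the integrand becomes 135r^4cos(θ)^4, so

    ∬_D (135x^4) dA = ∫_0^{2π} ∫_0^{3} (135r^4cos(θ)^4) · r dr dθ.

Inner (r from 0 to 3): 32805cos(θ)^4/2.
Outer (θ from 0 to 2π): 98415π/8.

Therefore ∮_C P dx + Q dy = 98415π/8.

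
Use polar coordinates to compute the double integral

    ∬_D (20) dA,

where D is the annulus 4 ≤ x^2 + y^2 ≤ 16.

The region D is 2 ≤ r ≤ 4, 0 ≤ θ ≤ 2π in polar coordinates, where x = r cos(θ), y = r sin(θ), and dA = r dr dθ.

Under the substitution, the integrand becomes 20, so

    ∬_D (20) dA = ∫_{0}^{2π} ∫_{2}^{4} (20) · r dr dθ.

Inner integral (in r): ∫_{2}^{4} (20) · r dr = 120.

Outer integral (in θ): ∫_{0}^{2π} (120) dθ = 240π.

Therefore ∬_D (20) dA = 240π.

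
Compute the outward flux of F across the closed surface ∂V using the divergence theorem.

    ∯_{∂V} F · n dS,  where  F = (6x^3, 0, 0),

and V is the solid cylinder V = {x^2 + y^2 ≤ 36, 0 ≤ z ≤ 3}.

By the divergence theorem,

    ∯_{∂V} F · n dS = ∭_V (∇ · F) dV.

Compute the divergence:
    ∇ · F = ∂F_x/∂x + ∂F_y/∂y + ∂F_z/∂z = 18x^2 + 0 + 0 = 18x^2.

In cylindrical coordinates, x = r cos(θ), y = r sin(θ), z = z, dV = r dr dθ dz, with 0 ≤ r ≤ 6, 0 ≤ θ ≤ 2π, 0 ≤ z ≤ 3.

The integrand, after substitution and multiplying by the volume element, becomes (18r^2cos(θ)^2) · r, so

    ∭_V (∇·F) dV = ∫_0^{2π} ∫_0^{6} ∫_0^{3} (18r^2cos(θ)^2) · r dz dr dθ.

Inner (z from 0 to 3): 54r^3cos(θ)^2.
Middle (r from 0 to 6): 17496cos(θ)^2.
Outer (θ from 0 to 2π): 17496π.

Therefore ∯_{∂V} F · n dS = 17496π.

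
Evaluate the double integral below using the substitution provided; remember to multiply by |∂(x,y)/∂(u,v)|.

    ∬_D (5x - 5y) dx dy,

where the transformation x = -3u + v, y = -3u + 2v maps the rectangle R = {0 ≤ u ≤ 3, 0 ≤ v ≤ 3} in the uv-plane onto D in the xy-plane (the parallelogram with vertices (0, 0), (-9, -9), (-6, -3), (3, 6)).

Compute the Jacobian determinant of (x, y) with respect to (u, v):

    ∂(x,y)/∂(u,v) = | -3  1 | = (-3)(2) - (1)(-3) = -3.
                   | -3  2 |

Its absolute value is |J| = 3 (the area scaling factor).

Substituting x = -3u + v, y = -3u + 2v into the integrand,

    5x - 5y → -5v,

so the integral becomes

    ∬_R (-5v) · |J| du dv = ∫_0^3 ∫_0^3 (-15v) dv du.

Inner (v): -135/2.
Outer (u): -405/2.

Therefore ∬_D (5x - 5y) dx dy = -405/2.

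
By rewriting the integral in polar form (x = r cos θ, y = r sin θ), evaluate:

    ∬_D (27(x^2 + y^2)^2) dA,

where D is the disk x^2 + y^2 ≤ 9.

The region D is 0 ≤ r ≤ 3, 0 ≤ θ ≤ 2π in polar coordinates, where x = r cos(θ), y = r sin(θ), and dA = r dr dθ.

Under the substitution, the integrand becomes 27r^4, so

    ∬_D (27(x^2 + y^2)^2) dA = ∫_{0}^{2π} ∫_{0}^{3} (27r^4) · r dr dθ.

Inner integral (in r): ∫_{0}^{3} (27r^4) · r dr = 6561/2.

Outer integral (in θ): ∫_{0}^{2π} (6561/2) dθ = 6561π.

Therefore ∬_D (27(x^2 + y^2)^2) dA = 6561π.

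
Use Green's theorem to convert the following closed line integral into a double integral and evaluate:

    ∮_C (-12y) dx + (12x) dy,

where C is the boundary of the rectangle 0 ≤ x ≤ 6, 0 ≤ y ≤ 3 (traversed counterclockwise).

Green's theorem converts the closed line integral into a double integral over the enclosed region D:

    ∮_C P dx + Q dy = ∬_D (∂Q/∂x - ∂P/∂y) dA.

Here P = -12y, Q = 12x, so

    ∂Q/∂x = 12,    ∂P/∂y = -12,
    ∂Q/∂x - ∂P/∂y = 24.

D is the region 0 ≤ x ≤ 6, 0 ≤ y ≤ 3. Evaluating the double integral:

    ∬_D (24) dA = ∫_0^{6} ∫_0^{3} (24) dy dx.

Inner (y from 0 to 3): 72.
Outer (x from 0 to 6): 432.

Therefore ∮_C P dx + Q dy = 432.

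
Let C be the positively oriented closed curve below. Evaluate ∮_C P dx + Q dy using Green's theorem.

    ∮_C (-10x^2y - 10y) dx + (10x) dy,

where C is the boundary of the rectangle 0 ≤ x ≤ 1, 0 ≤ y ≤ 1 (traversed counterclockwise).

Green's theorem converts the closed line integral into a double integral over the enclosed region D:

    ∮_C P dx + Q dy = ∬_D (∂Q/∂x - ∂P/∂y) dA.

Here P = -10x^2y - 10y, Q = 10x, so

    ∂Q/∂x = 10,    ∂P/∂y = -10x^2 - 10,
    ∂Q/∂x - ∂P/∂y = 10x^2 + 20.

D is the region 0 ≤ x ≤ 1, 0 ≤ y ≤ 1. Evaluating the double integral:

    ∬_D (10x^2 + 20) dA = ∫_0^{1} ∫_0^{1} (10x^2 + 20) dy dx.

Inner (y from 0 to 1): 10x^2 + 20.
Outer (x from 0 to 1): 70/3.

Therefore ∮_C P dx + Q dy = 70/3.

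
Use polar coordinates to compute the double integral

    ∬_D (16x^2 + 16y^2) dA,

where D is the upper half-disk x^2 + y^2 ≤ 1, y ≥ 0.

The region D is 0 ≤ r ≤ 1, 0 ≤ θ ≤ π in polar coordinates, where x = r cos(θ), y = r sin(θ), and dA = r dr dθ.

Under the substitution, the integrand becomes 16r^2, so

    ∬_D (16x^2 + 16y^2) dA = ∫_{0}^{π} ∫_{0}^{1} (16r^2) · r dr dθ.

Inner integral (in r): ∫_{0}^{1} (16r^2) · r dr = 4.

Outer integral (in θ): ∫_{0}^{π} (4) dθ = 4π.

Therefore ∬_D (16x^2 + 16y^2) dA = 4π.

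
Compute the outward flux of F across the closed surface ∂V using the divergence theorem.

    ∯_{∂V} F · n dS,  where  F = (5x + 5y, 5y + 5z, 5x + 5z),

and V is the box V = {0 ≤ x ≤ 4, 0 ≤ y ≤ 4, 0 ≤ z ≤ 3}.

By the divergence theorem,

    ∯_{∂V} F · n dS = ∭_V (∇ · F) dV.

Compute the divergence:
    ∇ · F = ∂F_x/∂x + ∂F_y/∂y + ∂F_z/∂z = 5 + 5 + 5 = 15.

V is a rectangular box, so dV = dx dy dz with 0 ≤ x ≤ 4, 0 ≤ y ≤ 4, 0 ≤ z ≤ 3.

Integrate (15) over V as an iterated integral:

    ∭_V (∇·F) dV = ∫_0^{4} ∫_0^{4} ∫_0^{3} (15) dz dy dx.

Inner (z from 0 to 3): 45.
Middle (y from 0 to 4): 180.
Outer (x from 0 to 4): 720.

Therefore ∯_{∂V} F · n dS = 720.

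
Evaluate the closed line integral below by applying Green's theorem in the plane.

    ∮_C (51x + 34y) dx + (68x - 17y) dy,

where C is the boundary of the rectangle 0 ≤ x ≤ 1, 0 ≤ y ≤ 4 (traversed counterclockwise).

Green's theorem converts the closed line integral into a double integral over the enclosed region D:

    ∮_C P dx + Q dy = ∬_D (∂Q/∂x - ∂P/∂y) dA.

Here P = 51x + 34y, Q = 68x - 17y, so

    ∂Q/∂x = 68,    ∂P/∂y = 34,
    ∂Q/∂x - ∂P/∂y = 34.

D is the region 0 ≤ x ≤ 1, 0 ≤ y ≤ 4. Evaluating the double integral:

    ∬_D (34) dA = ∫_0^{1} ∫_0^{4} (34) dy dx.

Inner (y from 0 to 4): 136.
Outer (x from 0 to 1): 136.

Therefore ∮_C P dx + Q dy = 136.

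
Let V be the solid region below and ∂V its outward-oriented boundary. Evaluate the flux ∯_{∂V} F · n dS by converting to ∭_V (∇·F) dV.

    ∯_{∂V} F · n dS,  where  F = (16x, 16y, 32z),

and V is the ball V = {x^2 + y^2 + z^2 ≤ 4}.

By the divergence theorem,

    ∯_{∂V} F · n dS = ∭_V (∇ · F) dV.

Compute the divergence:
    ∇ · F = ∂F_x/∂x + ∂F_y/∂y + ∂F_z/∂z = 16 + 16 + 32 = 64.

In spherical coordinates, x = ρ sin(φ) cos(θ), y = ρ sin(φ) sin(θ), z = ρ cos(φ), dV = ρ^2 sin(φ) dρ dφ dθ, with 0 ≤ ρ ≤ 2, 0 ≤ φ ≤ π, 0 ≤ θ ≤ 2π.

The integrand, after substitution and multiplying by the volume element, becomes (64) · ρ^2 sin(φ), so

    ∭_V (∇·F) dV = ∫_0^{2π} ∫_0^{π} ∫_0^{2} (64) · ρ^2 sin(φ) dρ dφ dθ.

Inner (ρ from 0 to 2): 512sin(φ)/3.
Middle (φ from 0 to π): 1024/3.
Outer (θ from 0 to 2π): 2048π/3.

Therefore ∯_{∂V} F · n dS = 2048π/3.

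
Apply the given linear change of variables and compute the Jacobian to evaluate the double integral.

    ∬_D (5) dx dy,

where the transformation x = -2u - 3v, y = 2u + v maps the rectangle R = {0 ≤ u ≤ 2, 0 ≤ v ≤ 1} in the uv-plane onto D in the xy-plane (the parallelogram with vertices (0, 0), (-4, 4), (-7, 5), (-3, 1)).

Compute the Jacobian determinant of (x, y) with respect to (u, v):

    ∂(x,y)/∂(u,v) = | -2  -3 | = (-2)(1) - (-3)(2) = 4.
                   | 2  1 |

Its absolute value is |J| = 4 (the area scaling factor).

Substituting x = -2u - 3v, y = 2u + v into the integrand,

    5 → 5,

so the integral becomes

    ∬_R (5) · |J| du dv = ∫_0^2 ∫_0^1 (20) dv du.

Inner (v): 20.
Outer (u): 40.

Therefore ∬_D (5) dx dy = 40.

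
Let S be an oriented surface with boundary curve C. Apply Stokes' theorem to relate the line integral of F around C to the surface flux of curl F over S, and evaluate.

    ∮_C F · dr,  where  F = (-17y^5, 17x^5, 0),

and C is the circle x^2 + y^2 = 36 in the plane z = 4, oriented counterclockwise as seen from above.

Let S be the flat disk x^2 + y^2 ≤ 36 in the plane z = 4, with upward unit normal n̂ = ẑ. By Stokes' theorem,

    ∮_C F · dr = ∬_S (∇ × F) · n̂ dS = ∬_D (curl F)_z dA,

where D is the disk x^2 + y^2 ≤ 36.

Compute the curl of F = (-17y^5, 17x^5, 0):
    (∇ × F)_x = ∂F_z/∂y - ∂F_y/∂z = 0,
    (∇ × F)_y = ∂F_x/∂z - ∂F_z/∂x = 0,
    (∇ × F)_z = ∂F_y/∂x - ∂F_x/∂y = 85x^4 + 85y^4.

On z = 4, (curl F)_z = 85x^4 + 85y^4.

Convert to polar (x = r cos θ, y = r sin θ, dA = r dr dθ); the integrand becomes 85r^4(sin(θ)^4 + cos(θ)^4), so

    ∬_D (curl F)_z dA = ∫_0^{2π} ∫_0^{6} (85r^4(sin(θ)^4 + cos(θ)^4)) · r dr dθ.

Inner (r from 0 to 6): 660960sin(θ)^4 + 660960cos(θ)^4.
Outer (θ from 0 to 2π): 991440π.

Therefore ∮_C F · dr = 991440π.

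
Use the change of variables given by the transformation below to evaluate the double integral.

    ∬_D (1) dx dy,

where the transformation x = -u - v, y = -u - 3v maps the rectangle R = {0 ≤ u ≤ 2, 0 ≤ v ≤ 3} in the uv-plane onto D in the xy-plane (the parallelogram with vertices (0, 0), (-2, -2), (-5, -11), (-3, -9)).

Compute the Jacobian determinant of (x, y) with respect to (u, v):

    ∂(x,y)/∂(u,v) = | -1  -1 | = (-1)(-3) - (-1)(-1) = 2.
                   | -1  -3 |

Its absolute value is |J| = 2 (the area scaling factor).

Substituting x = -u - v, y = -u - 3v into the integrand,

    1 → 1,

so the integral becomes

    ∬_R (1) · |J| du dv = ∫_0^2 ∫_0^3 (2) dv du.

Inner (v): 6.
Outer (u): 12.

Therefore ∬_D (1) dx dy = 12.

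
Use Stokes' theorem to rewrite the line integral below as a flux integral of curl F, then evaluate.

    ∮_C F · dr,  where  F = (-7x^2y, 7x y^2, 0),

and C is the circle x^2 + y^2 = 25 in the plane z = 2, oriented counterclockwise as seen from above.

Let S be the flat disk x^2 + y^2 ≤ 25 in the plane z = 2, with upward unit normal n̂ = ẑ. By Stokes' theorem,

    ∮_C F · dr = ∬_S (∇ × F) · n̂ dS = ∬_D (curl F)_z dA,

where D is the disk x^2 + y^2 ≤ 25.

Compute the curl of F = (-7x^2y, 7x y^2, 0):
    (∇ × F)_x = ∂F_z/∂y - ∂F_y/∂z = 0,
    (∇ × F)_y = ∂F_x/∂z - ∂F_z/∂x = 0,
    (∇ × F)_z = ∂F_y/∂x - ∂F_x/∂y = 7x^2 + 7y^2.

On z = 2, (curl F)_z = 7x^2 + 7y^2.

Convert to polar (x = r cos θ, y = r sin θ, dA = r dr dθ); the integrand becomes 7r^2, so

    ∬_D (curl F)_z dA = ∫_0^{2π} ∫_0^{5} (7r^2) · r dr dθ.

Inner (r from 0 to 5): 4375/4.
Outer (θ from 0 to 2π): 4375π/2.

Therefore ∮_C F · dr = 4375π/2.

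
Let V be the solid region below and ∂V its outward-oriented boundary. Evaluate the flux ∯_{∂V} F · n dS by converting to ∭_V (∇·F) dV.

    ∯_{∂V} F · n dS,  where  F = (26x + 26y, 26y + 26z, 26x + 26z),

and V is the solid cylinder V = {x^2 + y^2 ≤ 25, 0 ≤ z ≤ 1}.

By the divergence theorem,

    ∯_{∂V} F · n dS = ∭_V (∇ · F) dV.

Compute the divergence:
    ∇ · F = ∂F_x/∂x + ∂F_y/∂y + ∂F_z/∂z = 26 + 26 + 26 = 78.

In cylindrical coordinates, x = r cos(θ), y = r sin(θ), z = z, dV = r dr dθ dz, with 0 ≤ r ≤ 5, 0 ≤ θ ≤ 2π, 0 ≤ z ≤ 1.

The integrand, after substitution and multiplying by the volume element, becomes (78) · r, so

    ∭_V (∇·F) dV = ∫_0^{2π} ∫_0^{5} ∫_0^{1} (78) · r dz dr dθ.

Inner (z from 0 to 1): 78r.
Middle (r from 0 to 5): 975.
Outer (θ from 0 to 2π): 1950π.

Therefore ∯_{∂V} F · n dS = 1950π.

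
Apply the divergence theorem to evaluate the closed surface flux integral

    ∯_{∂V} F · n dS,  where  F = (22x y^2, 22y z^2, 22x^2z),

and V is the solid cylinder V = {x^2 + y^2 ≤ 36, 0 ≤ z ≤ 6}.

By the divergence theorem,

    ∯_{∂V} F · n dS = ∭_V (∇ · F) dV.

Compute the divergence:
    ∇ · F = ∂F_x/∂x + ∂F_y/∂y + ∂F_z/∂z = 22y^2 + 22z^2 + 22x^2 = 22x^2 + 22y^2 + 22z^2.

In cylindrical coordinates, x = r cos(θ), y = r sin(θ), z = z, dV = r dr dθ dz, with 0 ≤ r ≤ 6, 0 ≤ θ ≤ 2π, 0 ≤ z ≤ 6.

The integrand, after substitution and multiplying by the volume element, becomes (22r^2 + 22z^2) · r, so

    ∭_V (∇·F) dV = ∫_0^{2π} ∫_0^{6} ∫_0^{6} (22r^2 + 22z^2) · r dz dr dθ.

Inner (z from 0 to 6): 132r (r^2 + 12).
Middle (r from 0 to 6): 71280.
Outer (θ from 0 to 2π): 142560π.

Therefore ∯_{∂V} F · n dS = 142560π.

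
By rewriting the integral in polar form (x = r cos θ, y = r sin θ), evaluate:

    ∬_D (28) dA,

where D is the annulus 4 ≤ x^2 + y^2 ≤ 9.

The region D is 2 ≤ r ≤ 3, 0 ≤ θ ≤ 2π in polar coordinates, where x = r cos(θ), y = r sin(θ), and dA = r dr dθ.

Under the substitution, the integrand becomes 28, so

    ∬_D (28) dA = ∫_{0}^{2π} ∫_{2}^{3} (28) · r dr dθ.

Inner integral (in r): ∫_{2}^{3} (28) · r dr = 70.

Outer integral (in θ): ∫_{0}^{2π} (70) dθ = 140π.

Therefore ∬_D (28) dA = 140π.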